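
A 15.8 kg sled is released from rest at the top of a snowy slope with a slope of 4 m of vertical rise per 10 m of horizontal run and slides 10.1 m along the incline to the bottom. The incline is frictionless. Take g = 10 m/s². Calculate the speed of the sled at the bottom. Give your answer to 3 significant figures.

The weight component along the incline is mg sin 21.80° = 58.680 N and the normal force is N = mg cos 21.80° = 146.699 N.
With no friction, a = g sin 21.80° = 3.7139 m/s².
Starting from rest over a distance of 10.1 m, v² = 2aL = 2 × 3.7139 × 10.1 = 75.0208, so v = 8.6615 m/s.

8.66 m/s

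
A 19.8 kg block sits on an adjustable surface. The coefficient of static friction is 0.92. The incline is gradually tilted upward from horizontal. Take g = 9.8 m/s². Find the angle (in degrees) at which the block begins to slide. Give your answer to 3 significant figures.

At the threshold of sliding, static friction is at its maximum μ_s N and exactly balances the weight component along the incline: mg sin θ = μ_s mg cos θ.
Hence tan θ = μ_s = 0.92, so θ = arctan(0.92) = 42.6141°.

42.6°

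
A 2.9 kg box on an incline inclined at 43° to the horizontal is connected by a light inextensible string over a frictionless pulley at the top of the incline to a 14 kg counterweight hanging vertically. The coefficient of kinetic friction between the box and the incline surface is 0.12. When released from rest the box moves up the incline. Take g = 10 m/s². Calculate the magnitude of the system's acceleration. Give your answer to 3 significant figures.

6.96 m/s²

For the box on the incline: the weight component along the slope is m₁g sin 43° = 2.9 × 10 × 0.6820 = 19.778 N and the normal force is N = m₁g cos 43° = 21.209 N.
Kinetic friction opposes the box's motion up the incline: f = μN = 0.12 × 21.209 = 2.545 N acting down the slope.
Newton's second law for the box (up-slope positive): T − 19.778 − 2.545 = 2.9 a. For the hanging counterweight (downward positive): 14 × 10 − T = 14 a.
Adding the two equations eliminates T: 117.677 = 16.9 a, so a = 6.9631 m/s².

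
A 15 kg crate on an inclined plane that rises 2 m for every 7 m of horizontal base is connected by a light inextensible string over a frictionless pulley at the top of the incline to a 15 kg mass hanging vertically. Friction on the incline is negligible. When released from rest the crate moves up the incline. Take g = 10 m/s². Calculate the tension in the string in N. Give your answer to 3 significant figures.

95.6 N

For the crate on the incline: the weight component along the slope is m₁g sin 15.95° = 15 × 10 × 0.2747 = 41.205 N and the normal force is N = m₁g cos 15.95° = 144.229 N.
Newton's second law for the crate (up-slope positive): T − 41.205 = 15 a. For the hanging mass (downward positive): 15 × 10 − T = 15 a.
Adding the two equations eliminates T: 108.795 = 30 a, so a = 3.6265 m/s².
Then from the hanging mass's equation, T = 15 × (10 − 3.6265) = 95.602 N.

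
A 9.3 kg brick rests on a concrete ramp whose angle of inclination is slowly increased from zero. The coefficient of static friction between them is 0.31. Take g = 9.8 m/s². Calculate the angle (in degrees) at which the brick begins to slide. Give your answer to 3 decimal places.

At the threshold of sliding, static friction is at its maximum μ_s N and exactly balances the weight component along the incline: mg sin θ = μ_s mg cos θ.
Hence tan θ = μ_s = 0.31, so θ = arctan(0.31) = 17.2234°.

17.223°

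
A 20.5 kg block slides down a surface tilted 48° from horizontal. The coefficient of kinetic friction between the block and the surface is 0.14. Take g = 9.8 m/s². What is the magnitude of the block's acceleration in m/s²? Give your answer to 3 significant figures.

6.36 m/s²

Resolving the weight along the incline: the component pulling the block down the slope is mg sin 48° = 20.5 × 9.8 × 0.7431 = 149.289 N, and the normal force is N = mg cos 48° = 20.5 × 9.8 × 0.6691 = 134.422 N.
Kinetic friction acts up the slope with magnitude f = μN = 0.14 × 134.422 = 18.819 N.
Net force along the incline is 149.289 − 18.819 = 130.470 N, so a = 130.470 / 20.5 = 6.3644 m/s².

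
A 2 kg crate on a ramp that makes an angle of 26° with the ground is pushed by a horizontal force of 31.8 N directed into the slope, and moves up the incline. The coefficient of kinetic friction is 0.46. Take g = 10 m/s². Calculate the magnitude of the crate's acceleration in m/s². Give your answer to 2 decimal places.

The horizontal push has components F cos 26° = 31.8 × 0.8988 = 28.582 N up the incline and F sin 26° = 31.8 × 0.4384 = 13.941 N pressing into the surface.
The normal force is therefore N = mg cos 26° + F sin 26° = 17.976 + 13.941 = 31.917 N, and kinetic friction down the slope is μN = 0.46 × 31.917 = 14.682 N.
Along the incline: F cos 26° − mg sin 26° − μN = ma, so 28.582 − 8.768 − 14.682 = 2 a, giving a = 2.5660 m/s².

2.57 m/s²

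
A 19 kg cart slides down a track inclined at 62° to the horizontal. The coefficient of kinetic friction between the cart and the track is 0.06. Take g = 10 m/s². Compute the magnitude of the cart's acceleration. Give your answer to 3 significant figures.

8.55 m/s²

Resolving the weight along the incline: the component pulling the cart down the slope is mg sin 62° = 19 × 10 × 0.8829 = 167.751 N, and the normal force is N = mg cos 62° = 19 × 10 × 0.4695 = 89.205 N.
Kinetic friction acts up the slope with magnitude f = μN = 0.06 × 89.205 = 5.352 N.
Net force along the incline is 167.751 − 5.352 = 162.399 N, so a = 162.399 / 19 = 8.5473 m/s².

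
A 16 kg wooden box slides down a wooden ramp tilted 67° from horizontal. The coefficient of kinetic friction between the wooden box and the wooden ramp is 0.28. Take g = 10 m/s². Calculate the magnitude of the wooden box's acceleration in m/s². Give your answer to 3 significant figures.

8.11 m/s²

Resolving the weight along the incline: the component pulling the wooden box down the slope is mg sin 67° = 16 × 10 × 0.9205 = 147.280 N, and the normal force is N = mg cos 67° = 16 × 10 × 0.3907 = 62.512 N.
Kinetic friction acts up the slope with magnitude f = μN = 0.28 × 62.512 = 17.503 N.
Net force along the incline is 147.280 − 17.503 = 129.777 N, so a = 129.777 / 16 = 8.1111 m/s².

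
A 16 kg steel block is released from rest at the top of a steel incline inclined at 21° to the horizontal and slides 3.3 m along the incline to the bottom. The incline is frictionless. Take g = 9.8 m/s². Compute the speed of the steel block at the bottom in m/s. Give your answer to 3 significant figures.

The weight component along the incline is mg sin 21° = 56.192 N and the normal force is N = mg cos 21° = 146.385 N.
With no friction, a = g sin 21° = 3.5120 m/s².
Starting from rest over a distance of 3.3 m, v² = 2aL = 2 × 3.5120 × 3.3 = 23.1792, so v = 4.8145 m/s.

4.81 m/s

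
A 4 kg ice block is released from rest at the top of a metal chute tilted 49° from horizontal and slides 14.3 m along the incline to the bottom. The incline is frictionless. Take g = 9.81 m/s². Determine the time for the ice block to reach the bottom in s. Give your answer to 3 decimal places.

1.965 s

The weight component along the incline is mg sin 49° = 29.615 N and the normal force is N = mg cos 49° = 25.744 N.
With no friction, a = g sin 49° = 7.4037 m/s².
Starting from rest, L = ½at², so t = √(2L/a) = √(2 × 14.3 / 7.4037) = 1.9654 s.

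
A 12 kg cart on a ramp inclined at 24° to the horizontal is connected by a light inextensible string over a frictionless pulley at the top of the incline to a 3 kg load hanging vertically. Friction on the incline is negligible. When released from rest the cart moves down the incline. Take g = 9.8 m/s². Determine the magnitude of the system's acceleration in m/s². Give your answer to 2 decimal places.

1.23 m/s²

For the cart on the incline: the weight component along the slope is m₁g sin 24° = 12 × 9.8 × 0.4067 = 47.828 N and the normal force is N = m₁g cos 24° = 107.433 N.
Newton's second law for the cart (down-slope positive): 47.828 − T = 12 a. For the hanging load (upward positive): T − 3 × 9.8 = 3 a.
Adding the two equations eliminates T: 18.428 = 15 a, so a = 1.2285 m/s².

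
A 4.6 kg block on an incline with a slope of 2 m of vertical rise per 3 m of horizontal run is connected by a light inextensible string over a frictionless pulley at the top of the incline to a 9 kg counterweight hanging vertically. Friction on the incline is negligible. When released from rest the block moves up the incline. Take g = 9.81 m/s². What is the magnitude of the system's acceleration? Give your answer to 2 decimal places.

For the block on the incline: the weight component along the slope is m₁g sin 33.69° = 4.6 × 9.81 × 0.5547 = 25.031 N and the normal force is N = m₁g cos 33.69° = 37.547 N.
Newton's second law for the block (up-slope positive): T − 25.031 = 4.6 a. For the hanging counterweight (downward positive): 9 × 9.81 − T = 9 a.
Adding the two equations eliminates T: 63.259 = 13.6 a, so a = 4.6514 m/s².

4.65 m/s²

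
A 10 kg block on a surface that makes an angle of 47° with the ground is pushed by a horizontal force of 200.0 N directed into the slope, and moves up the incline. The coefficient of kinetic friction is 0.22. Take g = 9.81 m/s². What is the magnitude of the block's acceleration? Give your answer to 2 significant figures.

The horizontal push has components F cos 47° = 200.0 × 0.6820 = 136.400 N up the incline and F sin 47° = 200.0 × 0.7314 = 146.280 N pressing into the surface.
The normal force is therefore N = mg cos 47° + F sin 47° = 66.904 + 146.280 = 213.184 N, and kinetic friction down the slope is μN = 0.22 × 213.184 = 46.900 N.
Along the incline: F cos 47° − mg sin 47° − μN = ma, so 136.400 − 71.750 − 46.900 = 10 a, giving a = 1.7750 m/s².

1.8 m/s²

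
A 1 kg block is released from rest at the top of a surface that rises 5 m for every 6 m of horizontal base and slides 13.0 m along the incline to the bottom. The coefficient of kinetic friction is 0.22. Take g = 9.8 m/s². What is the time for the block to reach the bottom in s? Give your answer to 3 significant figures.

The weight component along the incline is mg sin 39.81° = 6.274 N and the normal force is N = mg cos 39.81° = 7.529 N.
Friction up the slope is f = μN = 0.22 × 7.529 = 1.656 N, so the net downslope force is 6.274 − 1.656 = 4.618 N and a = 4.618 / 1 = 4.6180 m/s².
Starting from rest, L = ½at², so t = √(2L/a) = √(2 × 13.0 / 4.6180) = 2.3728 s.

2.37 s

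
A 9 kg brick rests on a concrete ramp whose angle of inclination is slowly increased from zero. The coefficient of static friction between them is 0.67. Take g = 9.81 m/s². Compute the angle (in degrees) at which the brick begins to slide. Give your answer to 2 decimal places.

33.82°

At the threshold of sliding, static friction is at its maximum μ_s N and exactly balances the weight component along the incline: mg sin θ = μ_s mg cos θ.
Hence tan θ = μ_s = 0.67, so θ = arctan(0.67) = 33.8221°.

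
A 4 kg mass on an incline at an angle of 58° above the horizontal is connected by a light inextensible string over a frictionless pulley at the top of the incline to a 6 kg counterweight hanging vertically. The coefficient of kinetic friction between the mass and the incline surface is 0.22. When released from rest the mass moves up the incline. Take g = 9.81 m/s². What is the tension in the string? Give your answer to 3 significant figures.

46.3 N

For the mass on the incline: the weight component along the slope is m₁g sin 58° = 4 × 9.81 × 0.8480 = 33.276 N and the normal force is N = m₁g cos 58° = 20.794 N.
Kinetic friction opposes the mass's motion up the incline: f = μN = 0.22 × 20.794 = 4.575 N acting down the slope.
Newton's second law for the mass (up-slope positive): T − 33.276 − 4.575 = 4 a. For the hanging counterweight (downward positive): 6 × 9.81 − T = 6 a.
Adding the two equations eliminates T: 21.009 = 10 a, so a = 2.1009 m/s².
Then from the hanging counterweight's equation, T = 6 × (9.81 − 2.1009) = 46.255 N.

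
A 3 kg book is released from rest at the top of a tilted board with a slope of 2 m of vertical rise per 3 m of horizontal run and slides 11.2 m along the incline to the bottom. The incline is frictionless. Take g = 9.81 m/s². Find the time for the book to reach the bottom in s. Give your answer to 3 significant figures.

2.03 s

The weight component along the incline is mg sin 33.69° = 16.325 N and the normal force is N = mg cos 33.69° = 24.487 N.
With no friction, a = g sin 33.69° = 5.4416 m/s².
Starting from rest, L = ½at², so t = √(2L/a) = √(2 × 11.2 / 5.4416) = 2.0289 s.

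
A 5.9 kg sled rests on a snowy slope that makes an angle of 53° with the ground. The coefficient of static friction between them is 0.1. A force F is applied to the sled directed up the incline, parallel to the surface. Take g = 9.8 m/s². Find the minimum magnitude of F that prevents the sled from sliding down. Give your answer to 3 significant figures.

42.7 N

The normal force is N = mg cos 53° = 34.797 N. With F at its minimum the sled is on the verge of sliding down, so static friction is at its maximum μ_s N = 0.1 × 34.797 = 3.480 N and acts up the slope.
Equilibrium along the incline: F + μ_s N = mg sin 53°, so F = 46.177 − 3.480 = 42.697 N.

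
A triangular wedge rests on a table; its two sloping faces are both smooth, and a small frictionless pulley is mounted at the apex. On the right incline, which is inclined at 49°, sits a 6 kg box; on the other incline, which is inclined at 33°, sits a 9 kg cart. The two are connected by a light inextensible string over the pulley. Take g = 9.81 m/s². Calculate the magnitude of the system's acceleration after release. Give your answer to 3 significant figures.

0.244 m/s²

Resolve each weight along its own incline: the 6 kg mass has component 6 × 9.81 × sin 49° = 44.422 N down its slope, and the 9 kg mass has 9 × 9.81 × sin 33° = 48.086 N down its slope.
The 9 kg side's 48.086 N exceeds the other side's 44.422 N, so that mass slides down and the 6 kg mass slides up. Taking that direction as positive, Newton's second law for the whole system gives 48.086 − 44.422 = (6 + 9) a, so a = 3.664 / 15 = 0.2443 m/s².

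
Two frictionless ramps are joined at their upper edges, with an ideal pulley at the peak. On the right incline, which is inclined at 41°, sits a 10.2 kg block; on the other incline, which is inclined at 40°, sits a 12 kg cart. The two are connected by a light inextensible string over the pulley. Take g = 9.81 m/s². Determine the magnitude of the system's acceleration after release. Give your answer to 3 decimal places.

0.451 m/s²

Resolve each weight along its own incline: the 10.2 kg mass has component 10.2 × 9.81 × sin 41° = 65.647 N down its slope, and the 12 kg mass has 12 × 9.81 × sin 40° = 75.669 N down its slope.
The 12 kg side's 75.669 N exceeds the other side's 65.647 N, so that mass slides down and the 10.2 kg mass slides up. Taking that direction as positive, Newton's second law for the whole system gives 75.669 − 65.647 = (10.2 + 12) a, so a = 10.022 / 22.2 = 0.4514 m/s².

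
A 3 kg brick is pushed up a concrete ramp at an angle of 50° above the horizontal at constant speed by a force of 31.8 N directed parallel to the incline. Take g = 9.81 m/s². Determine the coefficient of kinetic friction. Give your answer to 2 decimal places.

0.49

At constant speed ΣF = 0 along the incline. The applied 31.8 N acts up the slope; the weight component mg sin 50° = 22.545 N and kinetic friction μN both act down the slope.
So 31.8 = 22.545 + μ × 18.917, giving μ = (31.8 − 22.545) / 18.917 = 0.4892.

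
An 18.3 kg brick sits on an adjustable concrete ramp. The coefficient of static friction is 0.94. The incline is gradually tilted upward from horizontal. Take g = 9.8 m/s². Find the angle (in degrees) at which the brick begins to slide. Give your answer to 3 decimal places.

At the threshold of sliding, static friction is at its maximum μ_s N and exactly balances the weight component along the incline: mg sin θ = μ_s mg cos θ.
Hence tan θ = μ_s = 0.94, so θ = arctan(0.94) = 43.2285°.

43.229°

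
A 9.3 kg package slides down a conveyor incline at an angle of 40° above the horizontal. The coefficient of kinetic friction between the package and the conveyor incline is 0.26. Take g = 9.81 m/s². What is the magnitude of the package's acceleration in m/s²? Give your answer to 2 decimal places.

Resolving the weight along the incline: the component pulling the package down the slope is mg sin 40° = 9.3 × 9.81 × 0.6428 = 58.645 N, and the normal force is N = mg cos 40° = 9.3 × 9.81 × 0.7660 = 69.884 N.
Kinetic friction acts up the slope with magnitude f = μN = 0.26 × 69.884 = 18.170 N.
Net force along the incline is 58.645 − 18.170 = 40.475 N, so a = 40.475 / 9.3 = 4.3522 m/s².

4.35 m/s²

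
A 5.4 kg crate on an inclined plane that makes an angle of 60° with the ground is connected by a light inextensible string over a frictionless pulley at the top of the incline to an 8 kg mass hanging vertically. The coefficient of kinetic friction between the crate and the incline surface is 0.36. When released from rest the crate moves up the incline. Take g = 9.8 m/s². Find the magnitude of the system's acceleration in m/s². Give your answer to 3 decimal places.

1.720 m/s²

For the crate on the incline: the weight component along the slope is m₁g sin 60° = 5.4 × 9.8 × 0.8660 = 45.829 N and the normal force is N = m₁g cos 60° = 26.460 N.
Kinetic friction opposes the crate's motion up the incline: f = μN = 0.36 × 26.460 = 9.526 N acting down the slope.
Newton's second law for the crate (up-slope positive): T − 45.829 − 9.526 = 5.4 a. For the hanging mass (downward positive): 8 × 9.8 − T = 8 a.
Adding the two equations eliminates T: 23.045 = 13.4 a, so a = 1.7198 m/s².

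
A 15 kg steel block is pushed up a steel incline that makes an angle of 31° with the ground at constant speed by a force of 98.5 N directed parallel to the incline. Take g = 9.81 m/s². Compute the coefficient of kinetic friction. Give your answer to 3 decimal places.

0.180

At constant speed ΣF = 0 along the incline. The applied 98.5 N acts up the slope; the weight component mg sin 31° = 75.788 N and kinetic friction μN both act down the slope.
So 98.5 = 75.788 + μ × 126.132, giving μ = (98.5 − 75.788) / 126.132 = 0.1801.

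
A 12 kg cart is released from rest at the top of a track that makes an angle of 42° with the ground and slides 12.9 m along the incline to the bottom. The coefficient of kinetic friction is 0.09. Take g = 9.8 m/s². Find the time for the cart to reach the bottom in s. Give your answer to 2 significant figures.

2.1 s

The weight component along the incline is mg sin 42° = 78.690 N and the normal force is N = mg cos 42° = 87.394 N.
Friction up the slope is f = μN = 0.09 × 87.394 = 7.865 N, so the net downslope force is 78.690 − 7.865 = 70.825 N and a = 70.825 / 12 = 5.9021 m/s².
Starting from rest, L = ½at², so t = √(2L/a) = √(2 × 12.9 / 5.9021) = 2.0908 s.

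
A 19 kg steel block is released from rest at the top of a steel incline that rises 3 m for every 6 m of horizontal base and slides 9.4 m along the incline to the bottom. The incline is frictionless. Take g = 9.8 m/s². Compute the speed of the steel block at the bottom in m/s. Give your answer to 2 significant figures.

The weight component along the incline is mg sin 26.57° = 83.271 N and the normal force is N = mg cos 26.57° = 166.542 N.
With no friction, a = g sin 26.57° = 4.3827 m/s².
Starting from rest over a distance of 9.4 m, v² = 2aL = 2 × 4.3827 × 9.4 = 82.3948, so v = 9.0772 m/s.

9.1 m/s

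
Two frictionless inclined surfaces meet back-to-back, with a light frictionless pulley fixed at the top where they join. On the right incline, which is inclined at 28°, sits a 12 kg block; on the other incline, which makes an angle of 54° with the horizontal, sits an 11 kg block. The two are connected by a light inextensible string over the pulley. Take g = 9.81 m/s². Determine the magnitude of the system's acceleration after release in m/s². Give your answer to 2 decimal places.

Resolve each weight along its own incline: the 12 kg mass has component 12 × 9.81 × sin 28° = 55.266 N down its slope, and the 11 kg mass has 11 × 9.81 × sin 54° = 87.301 N down its slope.
The 11 kg side's 87.301 N exceeds the other side's 55.266 N, so that mass slides down and the 12 kg mass slides up. Taking that direction as positive, Newton's second law for the whole system gives 87.301 − 55.266 = (12 + 11) a, so a = 32.035 / 23 = 1.3928 m/s².

1.39 m/s²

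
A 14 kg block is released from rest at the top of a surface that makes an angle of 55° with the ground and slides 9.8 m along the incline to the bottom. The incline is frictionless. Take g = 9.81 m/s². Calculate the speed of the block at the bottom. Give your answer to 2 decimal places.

12.55 m/s

The weight component along the incline is mg sin 55° = 112.502 N and the normal force is N = mg cos 55° = 78.775 N.
With no friction, a = g sin 55° = 8.0359 m/s².
Starting from rest over a distance of 9.8 m, v² = 2aL = 2 × 8.0359 × 9.8 = 157.5036, so v = 12.5500 m/s.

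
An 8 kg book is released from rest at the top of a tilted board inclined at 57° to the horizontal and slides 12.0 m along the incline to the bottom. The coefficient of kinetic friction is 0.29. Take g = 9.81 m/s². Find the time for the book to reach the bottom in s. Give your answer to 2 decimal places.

1.90 s

The weight component along the incline is mg sin 57° = 65.819 N and the normal force is N = mg cos 57° = 42.743 N.
Friction up the slope is f = μN = 0.29 × 42.743 = 12.395 N, so the net downslope force is 65.819 − 12.395 = 53.424 N and a = 53.424 / 8 = 6.6780 m/s².
Starting from rest, L = ½at², so t = √(2L/a) = √(2 × 12.0 / 6.6780) = 1.8958 s.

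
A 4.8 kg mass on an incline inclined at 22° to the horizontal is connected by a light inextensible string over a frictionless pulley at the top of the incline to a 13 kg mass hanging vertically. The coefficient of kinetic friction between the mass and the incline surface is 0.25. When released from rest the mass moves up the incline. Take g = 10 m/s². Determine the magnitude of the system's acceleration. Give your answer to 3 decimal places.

5.668 m/s²

For the mass on the incline: the weight component along the slope is m₁g sin 22° = 4.8 × 10 × 0.3746 = 17.981 N and the normal force is N = m₁g cos 22° = 44.505 N.
Kinetic friction opposes the mass's motion up the incline: f = μN = 0.25 × 44.505 = 11.126 N acting down the slope.
Newton's second law for the mass (up-slope positive): T − 17.981 − 11.126 = 4.8 a. For the hanging mass (downward positive): 13 × 10 − T = 13 a.
Adding the two equations eliminates T: 100.893 = 17.8 a, so a = 5.6681 m/s².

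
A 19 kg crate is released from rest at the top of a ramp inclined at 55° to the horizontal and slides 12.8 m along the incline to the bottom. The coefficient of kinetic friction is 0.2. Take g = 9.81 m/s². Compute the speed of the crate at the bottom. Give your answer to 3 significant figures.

13.3 m/s

The weight component along the incline is mg sin 55° = 152.682 N and the normal force is N = mg cos 55° = 106.909 N.
Friction up the slope is f = μN = 0.2 × 106.909 = 21.382 N, so the net downslope force is 152.682 − 21.382 = 131.300 N and a = 131.300 / 19 = 6.9105 m/s².
Starting from rest over a distance of 12.8 m, v² = 2aL = 2 × 6.9105 × 12.8 = 176.9088, so v = 13.3007 m/s.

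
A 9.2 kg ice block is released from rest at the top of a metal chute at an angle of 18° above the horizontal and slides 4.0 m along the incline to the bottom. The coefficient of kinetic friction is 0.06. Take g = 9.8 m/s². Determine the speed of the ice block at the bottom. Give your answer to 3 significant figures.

The weight component along the incline is mg sin 18° = 27.861 N and the normal force is N = mg cos 18° = 85.747 N.
Friction up the slope is f = μN = 0.06 × 85.747 = 5.145 N, so the net downslope force is 27.861 − 5.145 = 22.716 N and a = 22.716 / 9.2 = 2.4691 m/s².
Starting from rest over a distance of 4.0 m, v² = 2aL = 2 × 2.4691 × 4.0 = 19.7528, so v = 4.4444 m/s.

4.44 m/s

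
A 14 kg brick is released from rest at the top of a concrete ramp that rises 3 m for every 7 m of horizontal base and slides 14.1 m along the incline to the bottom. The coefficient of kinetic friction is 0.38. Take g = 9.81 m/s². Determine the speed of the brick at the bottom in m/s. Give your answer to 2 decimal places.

The weight component along the incline is mg sin 23.20° = 54.101 N and the normal force is N = mg cos 23.20° = 126.235 N.
Friction up the slope is f = μN = 0.38 × 126.235 = 47.969 N, so the net downslope force is 54.101 − 47.969 = 6.132 N and a = 6.132 / 14 = 0.4380 m/s².
Starting from rest over a distance of 14.1 m, v² = 2aL = 2 × 0.4380 × 14.1 = 12.3516, so v = 3.5145 m/s.

3.51 m/s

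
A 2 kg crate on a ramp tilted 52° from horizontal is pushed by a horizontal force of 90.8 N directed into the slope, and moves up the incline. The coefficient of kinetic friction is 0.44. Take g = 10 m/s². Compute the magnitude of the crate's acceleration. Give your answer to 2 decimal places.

1.62 m/s²

The horizontal push has components F cos 52° = 90.8 × 0.6157 = 55.906 N up the incline and F sin 52° = 90.8 × 0.7880 = 71.550 N pressing into the surface.
The normal force is therefore N = mg cos 52° + F sin 52° = 12.314 + 71.550 = 83.864 N, and kinetic friction down the slope is μN = 0.44 × 83.864 = 36.900 N.
Along the incline: F cos 52° − mg sin 52° − μN = ma, so 55.906 − 15.760 − 36.900 = 2 a, giving a = 1.6230 m/s².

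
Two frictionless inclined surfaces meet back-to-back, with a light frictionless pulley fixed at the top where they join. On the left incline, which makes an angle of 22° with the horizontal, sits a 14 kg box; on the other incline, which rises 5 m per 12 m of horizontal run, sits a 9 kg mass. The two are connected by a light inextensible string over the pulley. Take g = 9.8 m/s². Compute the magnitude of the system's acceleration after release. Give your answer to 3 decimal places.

0.760 m/s²

Resolve each weight along its own incline: the 14 kg mass has component 14 × 9.8 × sin 22° = 51.396 N down its slope, and the 9 kg mass has 9 × 9.8 × sin 22.62° = 33.923 N down its slope.
The 14 kg side's 51.396 N exceeds the other side's 33.923 N, so that mass slides down and the 9 kg mass slides up. Taking that direction as positive, Newton's second law for the whole system gives 51.396 − 33.923 = (14 + 9) a, so a = 17.473 / 23 = 0.7597 m/s².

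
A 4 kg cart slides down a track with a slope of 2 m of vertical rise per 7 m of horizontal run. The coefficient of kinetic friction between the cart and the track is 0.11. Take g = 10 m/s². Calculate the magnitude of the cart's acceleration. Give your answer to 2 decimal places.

1.69 m/s²

Resolving the weight along the incline: the component pulling the cart down the slope is mg sin 15.95° = 4 × 10 × 0.2747 = 10.988 N, and the normal force is N = mg cos 15.95° = 4 × 10 × 0.9615 = 38.460 N.
Kinetic friction acts up the slope with magnitude f = μN = 0.11 × 38.460 = 4.231 N.
Net force along the incline is 10.988 − 4.231 = 6.757 N, so a = 6.757 / 4 = 1.6892 m/s².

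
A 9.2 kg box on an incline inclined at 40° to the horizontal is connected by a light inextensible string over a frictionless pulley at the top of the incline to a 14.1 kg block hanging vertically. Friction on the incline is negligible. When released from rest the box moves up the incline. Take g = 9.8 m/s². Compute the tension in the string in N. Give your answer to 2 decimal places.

For the box on the incline: the weight component along the slope is m₁g sin 40° = 9.2 × 9.8 × 0.6428 = 57.955 N and the normal force is N = m₁g cos 40° = 69.067 N.
Newton's second law for the box (up-slope positive): T − 57.955 = 9.2 a. For the hanging block (downward positive): 14.1 × 9.8 − T = 14.1 a.
Adding the two equations eliminates T: 80.225 = 23.3 a, so a = 3.4431 m/s².
Then from the hanging block's equation, T = 14.1 × (9.8 − 3.4431) = 89.632 N.

89.63 N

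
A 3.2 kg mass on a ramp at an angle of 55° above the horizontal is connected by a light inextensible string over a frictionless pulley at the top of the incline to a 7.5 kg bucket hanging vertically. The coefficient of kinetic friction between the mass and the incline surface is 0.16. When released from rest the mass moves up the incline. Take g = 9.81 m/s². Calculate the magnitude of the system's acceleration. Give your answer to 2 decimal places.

4.20 m/s²

For the mass on the incline: the weight component along the slope is m₁g sin 55° = 3.2 × 9.81 × 0.8192 = 25.716 N and the normal force is N = m₁g cos 55° = 18.006 N.
Kinetic friction opposes the mass's motion up the incline: f = μN = 0.16 × 18.006 = 2.881 N acting down the slope.
Newton's second law for the mass (up-slope positive): T − 25.716 − 2.881 = 3.2 a. For the hanging bucket (downward positive): 7.5 × 9.81 − T = 7.5 a.
Adding the two equations eliminates T: 44.978 = 10.7 a, so a = 4.2036 m/s².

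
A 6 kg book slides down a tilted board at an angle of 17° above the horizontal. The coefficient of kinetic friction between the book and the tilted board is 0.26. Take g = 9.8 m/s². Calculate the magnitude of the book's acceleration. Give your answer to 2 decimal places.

0.43 m/s²

Resolving the weight along the incline: the component pulling the book down the slope is mg sin 17° = 6 × 9.8 × 0.2924 = 17.193 N, and the normal force is N = mg cos 17° = 6 × 9.8 × 0.9563 = 56.230 N.
Kinetic friction acts up the slope with magnitude f = μN = 0.26 × 56.230 = 14.620 N.
Net force along the incline is 17.193 − 14.620 = 2.573 N, so a = 2.573 / 6 = 0.4288 m/s².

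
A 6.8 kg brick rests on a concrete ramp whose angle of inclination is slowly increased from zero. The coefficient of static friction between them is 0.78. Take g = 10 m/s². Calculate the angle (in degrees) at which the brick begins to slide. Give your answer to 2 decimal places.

37.95°

At the threshold of sliding, static friction is at its maximum μ_s N and exactly balances the weight component along the incline: mg sin θ = μ_s mg cos θ.
Hence tan θ = μ_s = 0.78, so θ = arctan(0.78) = 37.9542°.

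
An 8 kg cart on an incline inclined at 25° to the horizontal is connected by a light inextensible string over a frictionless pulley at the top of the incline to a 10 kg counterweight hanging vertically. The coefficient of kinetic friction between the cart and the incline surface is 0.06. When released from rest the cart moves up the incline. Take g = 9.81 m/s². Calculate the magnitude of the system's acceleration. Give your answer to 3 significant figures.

For the cart on the incline: the weight component along the slope is m₁g sin 25° = 8 × 9.81 × 0.4226 = 33.166 N and the normal force is N = m₁g cos 25° = 71.127 N.
Kinetic friction opposes the cart's motion up the incline: f = μN = 0.06 × 71.127 = 4.268 N acting down the slope.
Newton's second law for the cart (up-slope positive): T − 33.166 − 4.268 = 8 a. For the hanging counterweight (downward positive): 10 × 9.81 − T = 10 a.
Adding the two equations eliminates T: 60.666 = 18 a, so a = 3.3703 m/s².

3.37 m/s²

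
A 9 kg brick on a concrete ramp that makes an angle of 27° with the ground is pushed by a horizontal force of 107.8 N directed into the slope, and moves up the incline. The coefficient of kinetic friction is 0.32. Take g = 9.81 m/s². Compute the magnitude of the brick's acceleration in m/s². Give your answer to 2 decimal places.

The horizontal push has components F cos 27° = 107.8 × 0.8910 = 96.050 N up the incline and F sin 27° = 107.8 × 0.4540 = 48.941 N pressing into the surface.
The normal force is therefore N = mg cos 27° + F sin 27° = 78.666 + 48.941 = 127.607 N, and kinetic friction down the slope is μN = 0.32 × 127.607 = 40.834 N.
Along the incline: F cos 27° − mg sin 27° − μN = ma, so 96.050 − 40.084 − 40.834 = 9 a, giving a = 1.6813 m/s².

1.68 m/s²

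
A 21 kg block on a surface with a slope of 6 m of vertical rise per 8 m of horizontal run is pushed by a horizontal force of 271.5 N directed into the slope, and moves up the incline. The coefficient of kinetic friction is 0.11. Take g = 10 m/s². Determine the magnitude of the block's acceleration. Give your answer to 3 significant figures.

2.61 m/s²

The horizontal push has components F cos 36.87° = 271.5 × 0.8000 = 217.200 N up the incline and F sin 36.87° = 271.5 × 0.6000 = 162.900 N pressing into the surface.
The normal force is therefore N = mg cos 36.87° + F sin 36.87° = 168.000 + 162.900 = 330.900 N, and kinetic friction down the slope is μN = 0.11 × 330.900 = 36.399 N.
Along the incline: F cos 36.87° − mg sin 36.87° − μN = ma, so 217.200 − 126.000 − 36.399 = 21 a, giving a = 2.6096 m/s².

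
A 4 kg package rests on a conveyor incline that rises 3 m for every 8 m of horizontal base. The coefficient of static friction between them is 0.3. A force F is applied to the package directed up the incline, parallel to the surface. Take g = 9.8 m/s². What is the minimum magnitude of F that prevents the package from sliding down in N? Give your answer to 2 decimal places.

The normal force is N = mg cos 20.56° = 36.704 N. With F at its minimum the package is on the verge of sliding down, so static friction is at its maximum μ_s N = 0.3 × 36.704 = 11.011 N and acts up the slope.
Equilibrium along the incline: F + μ_s N = mg sin 20.56°, so F = 13.764 − 11.011 = 2.753 N.

2.75 N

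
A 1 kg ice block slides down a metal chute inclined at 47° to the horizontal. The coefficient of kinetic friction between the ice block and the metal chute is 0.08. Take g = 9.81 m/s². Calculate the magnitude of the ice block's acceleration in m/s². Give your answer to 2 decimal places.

Resolving the weight along the incline: the component pulling the ice block down the slope is mg sin 47° = 1 × 9.81 × 0.7314 = 7.175 N, and the normal force is N = mg cos 47° = 1 × 9.81 × 0.6820 = 6.690 N.
Kinetic friction acts up the slope with magnitude f = μN = 0.08 × 6.690 = 0.535 N.
Net force along the incline is 7.175 − 0.535 = 6.640 N, so a = 6.640 / 1 = 6.6400 m/s².

6.64 m/s²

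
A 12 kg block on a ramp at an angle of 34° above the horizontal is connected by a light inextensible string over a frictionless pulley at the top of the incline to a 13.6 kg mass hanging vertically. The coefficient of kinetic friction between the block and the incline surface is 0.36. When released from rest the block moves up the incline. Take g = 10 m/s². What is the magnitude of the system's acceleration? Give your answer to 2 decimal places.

For the block on the incline: the weight component along the slope is m₁g sin 34° = 12 × 10 × 0.5592 = 67.104 N and the normal force is N = m₁g cos 34° = 99.485 N.
Kinetic friction opposes the block's motion up the incline: f = μN = 0.36 × 99.485 = 35.815 N acting down the slope.
Newton's second law for the block (up-slope positive): T − 67.104 − 35.815 = 12 a. For the hanging mass (downward positive): 13.6 × 10 − T = 13.6 a.
Adding the two equations eliminates T: 33.081 = 25.6 a, so a = 1.2922 m/s².

1.29 m/s²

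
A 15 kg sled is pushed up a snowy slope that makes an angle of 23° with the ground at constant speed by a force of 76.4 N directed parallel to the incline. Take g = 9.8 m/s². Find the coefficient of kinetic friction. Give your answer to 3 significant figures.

0.140

At constant speed ΣF = 0 along the incline. The applied 76.4 N acts up the slope; the weight component mg sin 23° = 57.437 N and kinetic friction μN both act down the slope.
So 76.4 = 57.437 + μ × 135.314, giving μ = (76.4 − 57.437) / 135.314 = 0.1401.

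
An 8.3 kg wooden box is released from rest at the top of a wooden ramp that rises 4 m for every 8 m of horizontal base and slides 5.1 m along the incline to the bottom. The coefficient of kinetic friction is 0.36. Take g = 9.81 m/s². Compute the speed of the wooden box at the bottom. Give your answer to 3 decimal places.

The weight component along the incline is mg sin 26.57° = 36.413 N and the normal force is N = mg cos 26.57° = 72.827 N.
Friction up the slope is f = μN = 0.36 × 72.827 = 26.218 N, so the net downslope force is 36.413 − 26.218 = 10.195 N and a = 10.195 / 8.3 = 1.2283 m/s².
Starting from rest over a distance of 5.1 m, v² = 2aL = 2 × 1.2283 × 5.1 = 12.5287, so v = 3.5396 m/s.

3.540 m/s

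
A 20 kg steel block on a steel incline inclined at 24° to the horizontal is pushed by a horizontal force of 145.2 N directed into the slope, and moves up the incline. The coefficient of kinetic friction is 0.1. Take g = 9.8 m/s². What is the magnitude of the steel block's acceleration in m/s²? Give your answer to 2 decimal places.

The horizontal push has components F cos 24° = 145.2 × 0.9135 = 132.640 N up the incline and F sin 24° = 145.2 × 0.4067 = 59.053 N pressing into the surface.
The normal force is therefore N = mg cos 24° + F sin 24° = 179.046 + 59.053 = 238.099 N, and kinetic friction down the slope is μN = 0.1 × 238.099 = 23.810 N.
Along the incline: F cos 24° − mg sin 24° − μN = ma, so 132.640 − 79.713 − 23.810 = 20 a, giving a = 1.4558 m/s².

1.46 m/s²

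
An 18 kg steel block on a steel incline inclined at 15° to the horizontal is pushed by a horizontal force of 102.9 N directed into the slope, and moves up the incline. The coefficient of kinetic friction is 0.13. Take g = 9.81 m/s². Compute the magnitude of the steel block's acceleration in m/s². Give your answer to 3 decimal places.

1.559 m/s²

The horizontal push has components F cos 15° = 102.9 × 0.9659 = 99.391 N up the incline and F sin 15° = 102.9 × 0.2588 = 26.631 N pressing into the surface.
The normal force is therefore N = mg cos 15° + F sin 15° = 170.559 + 26.631 = 197.190 N, and kinetic friction down the slope is μN = 0.13 × 197.190 = 25.635 N.
Along the incline: F cos 15° − mg sin 15° − μN = ma, so 99.391 − 45.699 − 25.635 = 18 a, giving a = 1.5587 m/s².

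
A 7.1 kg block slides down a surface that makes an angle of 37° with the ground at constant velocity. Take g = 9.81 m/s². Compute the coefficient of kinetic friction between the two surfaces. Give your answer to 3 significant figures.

0.754

At constant velocity the net force along the incline is zero: mg sin 37° = μ mg cos 37°.
So μ = tan 37° = 0.6018 / 0.7986 = 0.7536.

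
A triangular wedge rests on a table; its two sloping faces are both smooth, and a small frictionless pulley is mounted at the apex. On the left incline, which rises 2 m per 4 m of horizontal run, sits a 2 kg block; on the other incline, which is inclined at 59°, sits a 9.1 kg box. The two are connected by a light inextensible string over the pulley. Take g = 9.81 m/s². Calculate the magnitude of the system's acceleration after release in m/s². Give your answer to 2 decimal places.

6.10 m/s²

Resolve each weight along its own incline: the 2 kg mass has component 2 × 9.81 × sin 26.57° = 8.774 N down its slope, and the 9.1 kg mass has 9.1 × 9.81 × sin 59° = 76.520 N down its slope.
The 9.1 kg side's 76.520 N exceeds the other side's 8.774 N, so that mass slides down and the 2 kg mass slides up. Taking that direction as positive, Newton's second law for the whole system gives 76.520 − 8.774 = (2 + 9.1) a, so a = 67.746 / 11.1 = 6.1032 m/s².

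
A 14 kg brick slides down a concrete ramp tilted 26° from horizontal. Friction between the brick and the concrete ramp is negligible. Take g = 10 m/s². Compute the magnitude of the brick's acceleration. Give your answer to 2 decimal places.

Resolving the weight along the incline: the component pulling the brick down the slope is mg sin 26° = 14 × 10 × 0.4384 = 61.376 N, and the normal force is N = mg cos 26° = 14 × 10 × 0.8988 = 125.832 N.
With no friction the net force along the incline is 61.376 N, so a = g sin 26° = 61.376 / 14 = 4.3840 m/s².

4.38 m/s²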